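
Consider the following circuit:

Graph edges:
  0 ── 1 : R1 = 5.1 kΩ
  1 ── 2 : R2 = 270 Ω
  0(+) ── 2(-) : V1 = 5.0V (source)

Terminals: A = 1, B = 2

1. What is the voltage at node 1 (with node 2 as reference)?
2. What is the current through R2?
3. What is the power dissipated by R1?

Nodal analysis, taking node 2 as the 0 V reference.
Source V1 fixes V_0 = 5 V.
KCL at each unknown node (sum of currents leaving = 0; resistances in Ω):
  Node 1: (V_1 - 5)/5100 + (V_1 - 0)/270 = 0
Collecting terms: 0.0039 × V_1 = 0.0009804  =>  V_1 = 0.2514 V
Part 1:
  Read off the nodal solution: V_1 = 0.2514 V
Part 2:
  I_R2 = (V_1 - V_2)/R2 = (0.2514 - 0)/270 = 0.0009311 A
  Magnitude: I_R2 = 0.0009311 A
Part 3:
  I_R1 = (V_0 - V_1)/R1 = (5 - 0.2514)/5100 = 0.0009311 A
  P_R1 = I_R1² × R1 = (0.0009311)² × 5100 = 0.004421 W

Final answers:
1. V_1 = 0.2514 V
2. I_R2 = 0.0009311 A
3. P_R1 = 0.004421 W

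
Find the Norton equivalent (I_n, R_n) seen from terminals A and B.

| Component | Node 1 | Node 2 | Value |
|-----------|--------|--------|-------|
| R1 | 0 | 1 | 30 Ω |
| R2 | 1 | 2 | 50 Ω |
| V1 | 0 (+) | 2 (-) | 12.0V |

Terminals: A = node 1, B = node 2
Find the Thévenin equivalent first; then I_n = V_th/R_th and R_n = R_th.
Step 1 — V_th is the open-circuit voltage V_A - V_B (nothing connected across the terminals).
Nodal analysis, taking node 2 as the 0 V reference.
Source V1 fixes V_0 = 12 V.
KCL at each unknown node (sum of currents leaving = 0; resistances in Ω):
  Node 1: (V_1 - 12)/30 + (V_1 - 0)/50 = 0
Collecting terms: 0.05333 × V_1 = 0.4  =>  V_1 = 7.5 V
V_th = V_1 - V_2 = 7.5 - 0 = 7.5 V
Step 2 — R_th: zero the source — replace V1 by a short circuit (node 2 merges into node 0) — and find the resistance seen between A (node 1) and B (node 0).
Reduce the network between node 1 (A) and node 0 (B) by series/parallel combination:
  Rp1 = R1 ‖ R2 (parallel, both between nodes 0 and 1) = 1/(1/30 + 1/50) = 18.75 Ω
R_th = 18.75 Ω
I_n = V_th/R_th = 7.5/18.75 = 0.4 A, and R_n = R_th = 18.75 Ω

Final answer: I_n = 0.4 A, R_n = 18.75 Ω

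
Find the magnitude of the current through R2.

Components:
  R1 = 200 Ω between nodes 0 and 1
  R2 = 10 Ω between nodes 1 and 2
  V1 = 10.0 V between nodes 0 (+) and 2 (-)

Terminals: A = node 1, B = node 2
Nodal analysis, taking node 2 as the 0 V reference.
Source V1 fixes V_0 = 10 V.
KCL at each unknown node (sum of currents leaving = 0; resistances in Ω):
  Node 1: (V_1 - 10)/200 + (V_1 - 0)/10 = 0
Collecting terms: 0.105 × V_1 = 0.05  =>  V_1 = 0.4762 V
I_R2 = (V_1 - V_2)/R2 = (0.4762 - 0)/10 = 0.04762 A
|I_R2| = 0.04762 A

Final answer: |I_R2| = 0.04762 A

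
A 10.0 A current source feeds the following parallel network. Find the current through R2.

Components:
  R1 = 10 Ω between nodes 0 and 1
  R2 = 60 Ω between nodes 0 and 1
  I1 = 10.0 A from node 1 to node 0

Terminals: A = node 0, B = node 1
All resistors sit directly between nodes 0 and 1, so they are in parallel and share one voltage V; the full source current 10 A splits among them.
1/R_par = 1/10 + 1/60 = 0.1167 S  =>  R_par = 8.571 Ω
V = I × R_par = 10 × 8.571 = 85.71 V
I_R2 = V/R2 = 85.71/60 = 1.429 A

Final answer: 1.429 A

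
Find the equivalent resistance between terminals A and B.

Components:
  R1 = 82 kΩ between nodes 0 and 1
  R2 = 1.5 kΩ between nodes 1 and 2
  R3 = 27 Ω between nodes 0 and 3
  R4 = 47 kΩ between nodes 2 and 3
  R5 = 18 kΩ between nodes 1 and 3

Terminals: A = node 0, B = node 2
The network is not a plain series/parallel combination. Inject a 1 A test current into terminal A (node 0) and return it from terminal B (node 2); then R_eq = V_A / (1 A).
Nodal analysis, taking node 2 as the 0 V reference.
Current source I_test pushes 1 A into node 0 and draws it out of node 2.
KCL at each unknown node (sum of currents leaving = 0; resistances in Ω):
  Node 0: (V_0 - V_1)/82000 + (V_0 - V_3)/27 - 1 = 0
  Node 1: (V_1 - V_0)/82000 + (V_1 - 0)/1500 + (V_1 - V_3)/18000 = 0
  Node 3: (V_3 - V_0)/27 + (V_3 - V_1)/18000 + (V_3 - 0)/47000 = 0
Collecting terms (coefficients in siemens):
  0.03705·V_0 - 0.0000122·V_1 - 0.03704·V_3 = 1
  0.0007344·V_1 - 0.0000122·V_0 - 0.00005556·V_3 = 0
  0.03711·V_3 - 0.03704·V_0 - 0.00005556·V_1 = 0
Solving these 3 simultaneous equations (Gaussian elimination) gives:
  V_0 = 12100 V, V_1 = 1115 V, V_3 = 12080 V
R_eq = V_0 / 1 A = 12100 Ω = 12.1 kΩ

Final answer: 12.1 kΩ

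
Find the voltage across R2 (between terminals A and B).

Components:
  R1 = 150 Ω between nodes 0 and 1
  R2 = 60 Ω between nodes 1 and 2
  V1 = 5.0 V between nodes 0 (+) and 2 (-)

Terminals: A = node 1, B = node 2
R1 and R2 are in series across V1 (node 0 → node 1 → node 2), and the output A–B is taken across R2, so this is a voltage divider.
Series current: I = V1/(R1 + R2) = 5/(150 + 60) = 5/210 = 0.02381 A
V_R2 = I × R2 = V1 × R2/(R1 + R2) = 5 × 60/210 = 1.429 V

Final answer: 1.429 V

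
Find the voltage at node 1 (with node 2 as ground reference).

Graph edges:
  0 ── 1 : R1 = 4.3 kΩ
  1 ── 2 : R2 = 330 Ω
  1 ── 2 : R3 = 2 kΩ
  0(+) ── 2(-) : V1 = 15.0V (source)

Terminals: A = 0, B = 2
Nodal analysis, taking node 2 as the 0 V reference.
Source V1 fixes V_0 = 15 V.
KCL at each unknown node (sum of currents leaving = 0; resistances in Ω):
  Node 1: (V_1 - 15)/4300 + (V_1 - 0)/330 + (V_1 - 0)/2000 = 0
Collecting terms: 0.003763 × V_1 = 0.003488  =>  V_1 = 0.9271 V
The requested potential is V_1 = 0.9271 V.

Final answer: V_1 = 0.9271 V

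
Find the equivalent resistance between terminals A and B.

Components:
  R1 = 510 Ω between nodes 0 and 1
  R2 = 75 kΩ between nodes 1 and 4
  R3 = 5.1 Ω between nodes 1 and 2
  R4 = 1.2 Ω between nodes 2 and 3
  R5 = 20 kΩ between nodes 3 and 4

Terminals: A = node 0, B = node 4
Reduce the network between node 0 (A) and node 4 (B) by series/parallel combination:
  Rs1 = R3 + R4 (series, joined only at node 2) = 5.1 + 1.2 = 6.3 Ω
  Rs2 = R5 + Rs1 (series, joined only at node 3) = 20000 + 6.3 = 20010 Ω
  Rp1 = R2 ‖ Rs2 (parallel, both between nodes 1 and 4) = 1/(1/75000 + 1/20010) = 15790 Ω
  Rs3 = R1 + Rp1 (series, joined only at node 1) = 510 + 15790 = 16300 Ω
R_eq = 16.3 kΩ

Final answer: 16.3 kΩ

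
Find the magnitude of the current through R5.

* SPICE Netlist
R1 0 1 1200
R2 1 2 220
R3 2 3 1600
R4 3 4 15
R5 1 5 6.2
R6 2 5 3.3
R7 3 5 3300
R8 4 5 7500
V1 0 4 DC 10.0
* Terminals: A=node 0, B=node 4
Nodal analysis, taking node 4 as the 0 V reference.
Source V1 fixes V_0 = 10 V.
KCL at each unknown node (sum of currents leaving = 0; resistances in Ω):
  Node 1: (V_1 - 10)/1200 + (V_1 - V_2)/220 + (V_1 - V_5)/6.2 = 0
  Node 2: (V_2 - V_1)/220 + (V_2 - V_3)/1600 + (V_2 - V_5)/3.3 = 0
  Node 3: (V_3 - V_2)/1600 + (V_3 - 0)/15 + (V_3 - V_5)/3300 = 0
  Node 5: (V_5 - V_1)/6.2 + (V_5 - V_2)/3.3 + (V_5 - V_3)/3300 + (V_5 - 0)/7500 = 0
Collecting terms (coefficients in siemens):
  0.1667·V_1 - 0.004545·V_2 - 0.1613·V_5 = 0.008333
  0.3082·V_2 - 0.004545·V_1 - 0.000625·V_3 - 0.303·V_5 = 0
  0.06759·V_3 - 0.000625·V_2 - 0.000303·V_5 = 0
  0.4648·V_5 - 0.1613·V_1 - 0.303·V_2 - 0.000303·V_3 = 0
Solving these 4 simultaneous equations (Gaussian elimination) gives:
  V_1 = 4.446 V, V_2 = 4.41 V, V_3 = 0.06059 V, V_5 = 4.419 V
I_R5 = (V_1 - V_5)/R5 = (4.446 - 4.419)/6.2 = 0.004464 A
|I_R5| = 0.004464 A

Final answer: |I_R5| = 0.004464 A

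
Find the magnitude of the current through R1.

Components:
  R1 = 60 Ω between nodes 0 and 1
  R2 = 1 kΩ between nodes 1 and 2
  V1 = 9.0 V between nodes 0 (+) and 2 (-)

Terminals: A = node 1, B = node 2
Nodal analysis, taking node 2 as the 0 V reference.
Source V1 fixes V_0 = 9 V.
KCL at each unknown node (sum of currents leaving = 0; resistances in Ω):
  Node 1: (V_1 - 9)/60 + (V_1 - 0)/1000 = 0
Collecting terms: 0.01767 × V_1 = 0.15  =>  V_1 = 8.491 V
I_R1 = (V_0 - V_1)/R1 = (9 - 8.491)/60 = 0.008491 A
|I_R1| = 0.008491 A

Final answer: |I_R1| = 0.008491 A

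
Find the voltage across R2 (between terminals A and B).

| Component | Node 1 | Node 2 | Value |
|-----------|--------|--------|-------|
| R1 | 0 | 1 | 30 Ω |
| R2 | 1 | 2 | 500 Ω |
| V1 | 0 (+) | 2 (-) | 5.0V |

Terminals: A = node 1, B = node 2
R1 and R2 are in series across V1 (node 0 → node 1 → node 2), and the output A–B is taken across R2, so this is a voltage divider.
Series current: I = V1/(R1 + R2) = 5/(30 + 500) = 5/530 = 0.009434 A
V_R2 = I × R2 = V1 × R2/(R1 + R2) = 5 × 500/530 = 4.717 V

Final answer: 4.717 V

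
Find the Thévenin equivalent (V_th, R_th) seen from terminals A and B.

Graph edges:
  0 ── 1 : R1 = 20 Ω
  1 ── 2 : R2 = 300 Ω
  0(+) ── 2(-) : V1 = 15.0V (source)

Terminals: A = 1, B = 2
Step 1 — V_th is the open-circuit voltage V_A - V_B (nothing connected across the terminals).
Nodal analysis, taking node 2 as the 0 V reference.
Source V1 fixes V_0 = 15 V.
KCL at each unknown node (sum of currents leaving = 0; resistances in Ω):
  Node 1: (V_1 - 15)/20 + (V_1 - 0)/300 = 0
Collecting terms: 0.05333 × V_1 = 0.75  =>  V_1 = 14.06 V
V_th = V_1 - V_2 = 14.06 - 0 = 14.06 V
Step 2 — R_th: zero the source — replace V1 by a short circuit (node 2 merges into node 0) — and find the resistance seen between A (node 1) and B (node 0).
Reduce the network between node 1 (A) and node 0 (B) by series/parallel combination:
  Rp1 = R1 ‖ R2 (parallel, both between nodes 0 and 1) = 1/(1/20 + 1/300) = 18.75 Ω
R_th = 18.75 Ω

Final answer: V_th = 14.06 V, R_th = 18.75 Ω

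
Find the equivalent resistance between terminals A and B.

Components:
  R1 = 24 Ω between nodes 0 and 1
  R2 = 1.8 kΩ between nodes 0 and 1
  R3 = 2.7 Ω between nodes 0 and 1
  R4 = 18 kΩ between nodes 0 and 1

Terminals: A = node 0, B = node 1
Reduce the network between node 0 (A) and node 1 (B) by series/parallel combination:
  Rp1 = R1 ‖ R2 ‖ R3 ‖ R4 (parallel, all between nodes 0 and 1) = 1/(1/24 + 1/1800 + 1/2.7 + 1/18000) = 2.423 Ω
R_eq = 2.423 Ω

Final answer: 2.423 Ω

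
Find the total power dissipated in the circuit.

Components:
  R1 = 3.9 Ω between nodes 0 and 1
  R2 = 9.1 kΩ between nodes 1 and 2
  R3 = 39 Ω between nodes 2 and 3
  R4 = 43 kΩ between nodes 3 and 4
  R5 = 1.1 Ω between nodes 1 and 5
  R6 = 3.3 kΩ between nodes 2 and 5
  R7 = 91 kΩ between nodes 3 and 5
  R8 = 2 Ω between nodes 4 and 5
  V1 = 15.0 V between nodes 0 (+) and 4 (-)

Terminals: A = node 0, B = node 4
Nodal analysis, taking node 4 as the 0 V reference.
Source V1 fixes V_0 = 15 V.
KCL at each unknown node (sum of currents leaving = 0; resistances in Ω):
  Node 1: (V_1 - 15)/3.9 + (V_1 - V_2)/9100 + (V_1 - V_5)/1.1 = 0
  Node 2: (V_2 - V_1)/9100 + (V_2 - V_3)/39 + (V_2 - V_5)/3300 = 0
  Node 3: (V_3 - V_2)/39 + (V_3 - 0)/43000 + (V_3 - V_5)/91000 = 0
  Node 5: (V_5 - V_1)/1.1 + (V_5 - V_2)/3300 + (V_5 - V_3)/91000 + (V_5 - 0)/2 = 0
Collecting terms (coefficients in siemens):
  1.166·V_1 - 0.0001099·V_2 - 0.9091·V_5 = 3.846
  0.02605·V_2 - 0.0001099·V_1 - 0.02564·V_3 - 0.000303·V_5 = 0
  0.02568·V_3 - 0.02564·V_2 - 0.00001099·V_5 = 0
  1.409·V_5 - 0.9091·V_1 - 0.000303·V_2 - 0.00001099·V_3 = 0
Solving these 4 simultaneous equations (Gaussian elimination) gives:
  V_1 = 6.643 V, V_2 = 4.642 V, V_3 = 4.638 V, V_5 = 4.286 V
Power in each resistor, P = (ΔV)²/R:
  P_R1 = (15 - 6.643)²/3.9 = 17.91 W
  P_R2 = (6.643 - 4.642)²/9100 = 0.0004397 W
  P_R3 = (4.642 - 4.638)²/39 = 0.0000004869 W
  P_R4 = (4.638 - 0)²/43000 = 0.0005002 W
  P_R5 = (6.643 - 4.286)²/1.1 = 5.05 W
  P_R6 = (4.642 - 4.286)²/3300 = 0.00003855 W
  P_R7 = (4.638 - 4.286)²/91000 = 0.000001364 W
  P_R8 = (0 - 4.286)²/2 = 9.183 W
P_total = P_R1 + P_R2 + P_R3 + P_R4 + P_R5 + P_R6 + P_R7 + P_R8 = 32.14 W

Final answer: 32.14 W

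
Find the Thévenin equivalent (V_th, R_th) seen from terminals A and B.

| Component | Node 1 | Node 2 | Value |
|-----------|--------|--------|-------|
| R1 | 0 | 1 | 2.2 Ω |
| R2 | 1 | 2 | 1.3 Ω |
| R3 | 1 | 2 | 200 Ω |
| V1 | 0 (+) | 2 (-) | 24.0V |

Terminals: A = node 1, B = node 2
Step 1 — V_th is the open-circuit voltage V_A - V_B (nothing connected across the terminals).
Nodal analysis, taking node 2 as the 0 V reference.
Source V1 fixes V_0 = 24 V.
KCL at each unknown node (sum of currents leaving = 0; resistances in Ω):
  Node 1: (V_1 - 24)/2.2 + (V_1 - 0)/1.3 + (V_1 - 0)/200 = 0
Collecting terms: 1.229 × V_1 = 10.91  =>  V_1 = 8.878 V
V_th = V_1 - V_2 = 8.878 - 0 = 8.878 V
Step 2 — R_th: zero the source — replace V1 by a short circuit (node 2 merges into node 0) — and find the resistance seen between A (node 1) and B (node 0).
Reduce the network between node 1 (A) and node 0 (B) by series/parallel combination:
  Rp1 = R1 ‖ R2 ‖ R3 (parallel, all between nodes 0 and 1) = 1/(1/2.2 + 1/1.3 + 1/200) = 0.8138 Ω
R_th = 0.8138 Ω

Final answer: V_th = 8.878 V, R_th = 0.8138 Ω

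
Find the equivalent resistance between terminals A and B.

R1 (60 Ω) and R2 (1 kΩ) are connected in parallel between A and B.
Reduce the network between node 0 (A) and node 1 (B) by series/parallel combination:
  Rp1 = R1 ‖ R2 (parallel, both between nodes 0 and 1) = 1/(1/60 + 1/1000) = 56.6 Ω
R_eq = 56.6 Ω

Final answer: 56.6 Ω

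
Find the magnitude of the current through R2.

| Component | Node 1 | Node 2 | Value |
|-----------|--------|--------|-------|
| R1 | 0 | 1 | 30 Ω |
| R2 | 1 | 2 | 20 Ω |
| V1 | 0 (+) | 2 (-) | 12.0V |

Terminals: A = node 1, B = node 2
Nodal analysis, taking node 2 as the 0 V reference.
Source V1 fixes V_0 = 12 V.
KCL at each unknown node (sum of currents leaving = 0; resistances in Ω):
  Node 1: (V_1 - 12)/30 + (V_1 - 0)/20 = 0
Collecting terms: 0.08333 × V_1 = 0.4  =>  V_1 = 4.8 V
I_R2 = (V_1 - V_2)/R2 = (4.8 - 0)/20 = 0.24 A
|I_R2| = 0.24 A

Final answer: |I_R2| = 0.24 A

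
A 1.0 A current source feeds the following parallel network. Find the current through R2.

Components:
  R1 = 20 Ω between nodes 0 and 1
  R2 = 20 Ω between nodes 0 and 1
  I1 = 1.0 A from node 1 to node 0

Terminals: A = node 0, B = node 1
All resistors sit directly between nodes 0 and 1, so they are in parallel and share one voltage V; the full source current 1 A splits among them.
1/R_par = 1/20 + 1/20 = 0.1 S  =>  R_par = 10 Ω
V = I × R_par = 1 × 10 = 10 V
I_R2 = V/R2 = 10/20 = 0.5 A

Final answer: 0.5 A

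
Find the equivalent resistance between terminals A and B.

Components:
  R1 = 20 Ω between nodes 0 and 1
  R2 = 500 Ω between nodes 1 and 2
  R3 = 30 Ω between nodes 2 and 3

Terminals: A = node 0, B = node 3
Reduce the network between node 0 (A) and node 3 (B) by series/parallel combination:
  Rs1 = R1 + R2 (series, joined only at node 1) = 20 + 500 = 520 Ω
  Rs2 = R3 + Rs1 (series, joined only at node 2) = 30 + 520 = 550 Ω
R_eq = 550 Ω

Final answer: 550 Ω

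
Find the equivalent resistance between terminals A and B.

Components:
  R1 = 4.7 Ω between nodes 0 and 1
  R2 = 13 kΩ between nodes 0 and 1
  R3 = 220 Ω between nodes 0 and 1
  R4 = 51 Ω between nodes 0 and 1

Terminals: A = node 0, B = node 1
Reduce the network between node 0 (A) and node 1 (B) by series/parallel combination:
  Rp1 = R1 ‖ R2 ‖ R3 ‖ R4 (parallel, all between nodes 0 and 1) = 1/(1/4.7 + 1/13000 + 1/220 + 1/51) = 4.219 Ω
R_eq = 4.219 Ω

Final answer: 4.219 Ω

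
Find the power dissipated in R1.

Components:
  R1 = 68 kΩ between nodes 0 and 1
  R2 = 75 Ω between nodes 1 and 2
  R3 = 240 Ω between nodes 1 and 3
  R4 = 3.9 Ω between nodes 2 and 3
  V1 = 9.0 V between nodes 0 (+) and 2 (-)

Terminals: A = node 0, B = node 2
Nodal analysis, taking node 2 as the 0 V reference.
Source V1 fixes V_0 = 9 V.
KCL at each unknown node (sum of currents leaving = 0; resistances in Ω):
  Node 1: (V_1 - 9)/68000 + (V_1 - 0)/75 + (V_1 - V_3)/240 = 0
  Node 3: (V_3 - V_1)/240 + (V_3 - 0)/3.9 = 0
Collecting terms (coefficients in siemens):
  0.01751·V_1 - 0.004167·V_3 = 0.0001324
  0.2606·V_3 - 0.004167·V_1 = 0
Determinant D = (0.01751)(0.2606) - (-0.004167)(-0.004167) = 0.004547
V_1 = [(0.0001324)(0.2606) - (-0.004167)(0)]/D = 0.007586 V
V_3 = [(0.01751)(0) - (0.0001324)(-0.004167)]/D = 0.0001213 V
I_R1 = (V_0 - V_1)/R1 = (9 - 0.007586)/68000 = 0.0001322 A
P_R1 = I_R1² × R1 = (0.0001322)² × 68000 = 0.001189 W

Final answer: 0.001189 W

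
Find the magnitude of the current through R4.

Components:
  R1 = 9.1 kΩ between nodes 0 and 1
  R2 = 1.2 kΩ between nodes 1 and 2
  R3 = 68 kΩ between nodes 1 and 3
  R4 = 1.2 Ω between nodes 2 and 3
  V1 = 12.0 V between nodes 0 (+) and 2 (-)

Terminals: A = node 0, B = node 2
Nodal analysis, taking node 2 as the 0 V reference.
Source V1 fixes V_0 = 12 V.
KCL at each unknown node (sum of currents leaving = 0; resistances in Ω):
  Node 1: (V_1 - 12)/9100 + (V_1 - 0)/1200 + (V_1 - V_3)/68000 = 0
  Node 3: (V_3 - V_1)/68000 + (V_3 - 0)/1.2 = 0
Collecting terms (coefficients in siemens):
  0.0009579·V_1 - 0.00001471·V_3 = 0.001319
  0.8333·V_3 - 0.00001471·V_1 = 0
Determinant D = (0.0009579)(0.8333) - (-0.00001471)(-0.00001471) = 0.0007983
V_1 = [(0.001319)(0.8333) - (-0.00001471)(0)]/D = 1.377 V
V_3 = [(0.0009579)(0) - (0.001319)(-0.00001471)]/D = 0.00002429 V
I_R4 = (V_2 - V_3)/R4 = (0 - 0.00002429)/1.2 = -0.00002024 A
|I_R4| = 0.00002024 A

Final answer: |I_R4| = 2.024e-05 A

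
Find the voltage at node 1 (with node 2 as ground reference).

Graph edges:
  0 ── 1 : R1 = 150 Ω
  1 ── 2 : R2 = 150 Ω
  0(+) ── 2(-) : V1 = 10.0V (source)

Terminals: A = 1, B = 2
Nodal analysis, taking node 2 as the 0 V reference.
Source V1 fixes V_0 = 10 V.
KCL at each unknown node (sum of currents leaving = 0; resistances in Ω):
  Node 1: (V_1 - 10)/150 + (V_1 - 0)/150 = 0
Collecting terms: 0.01333 × V_1 = 0.06667  =>  V_1 = 5 V
The requested potential is V_1 = 5 V.

Final answer: V_1 = 5 V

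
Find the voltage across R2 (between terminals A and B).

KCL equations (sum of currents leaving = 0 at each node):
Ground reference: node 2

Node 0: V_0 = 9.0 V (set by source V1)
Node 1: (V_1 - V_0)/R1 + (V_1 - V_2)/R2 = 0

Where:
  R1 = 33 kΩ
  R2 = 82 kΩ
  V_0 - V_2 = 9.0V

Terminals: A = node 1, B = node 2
R1 and R2 are in series across V1 (node 0 → node 1 → node 2), and the output A–B is taken across R2, so this is a voltage divider.
Series current: I = V1/(R1 + R2) = 9/(33000 + 82000) = 9/115000 = 0.00007826 A
V_R2 = I × R2 = V1 × R2/(R1 + R2) = 9 × 82000/115000 = 6.417 V

Final answer: 6.417 V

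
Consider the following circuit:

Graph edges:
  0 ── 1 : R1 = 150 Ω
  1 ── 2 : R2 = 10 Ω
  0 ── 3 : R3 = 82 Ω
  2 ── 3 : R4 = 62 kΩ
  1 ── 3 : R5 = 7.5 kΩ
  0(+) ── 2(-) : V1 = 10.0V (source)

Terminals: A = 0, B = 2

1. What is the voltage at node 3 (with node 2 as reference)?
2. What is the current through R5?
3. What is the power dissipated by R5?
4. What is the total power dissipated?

Nodal analysis, taking node 2 as the 0 V reference.
Source V1 fixes V_0 = 10 V.
KCL at each unknown node (sum of currents leaving = 0; resistances in Ω):
  Node 1: (V_1 - 10)/150 + (V_1 - 0)/10 + (V_1 - V_3)/7500 = 0
  Node 3: (V_3 - 10)/82 + (V_3 - 0)/62000 + (V_3 - V_1)/7500 = 0
Collecting terms (coefficients in siemens):
  0.1068·V_1 - 0.0001333·V_3 = 0.06667
  0.01234·V_3 - 0.0001333·V_1 = 0.122
Determinant D = (0.1068)(0.01234) - (-0.0001333)(-0.0001333) = 0.001318
V_1 = [(0.06667)(0.01234) - (-0.0001333)(0.122)]/D = 0.6366 V
V_3 = [(0.1068)(0.122) - (0.06667)(-0.0001333)]/D = 9.886 V
Part 1:
  Read off the nodal solution: V_3 = 9.886 V
Part 2:
  I_R5 = (V_1 - V_3)/R5 = (0.6366 - 9.886)/7500 = -0.001233 A
  Magnitude: I_R5 = 0.001233 A
Part 3:
  I_R5 = (V_1 - V_3)/R5 = (0.6366 - 9.886)/7500 = -0.001233 A
  P_R5 = I_R5² × R5 = (-0.001233)² × 7500 = 0.01141 W
Part 4:
  Power in each resistor, P = (ΔV)²/R:
    P_R1 = (10 - 0.6366)²/150 = 0.5845 W
    P_R2 = (0.6366 - 0)²/10 = 0.04052 W
    P_R3 = (10 - 9.886)²/82 = 0.000159 W
    P_R4 = (0 - 9.886)²/62000 = 0.001576 W
    P_R5 = (0.6366 - 9.886)²/7500 = 0.01141 W
  P_total = P_R1 + P_R2 + P_R3 + P_R4 + P_R5 = 0.6382 W

Final answers:
1. V_3 = 9.886 V
2. I_R5 = 0.001233 A
3. P_R5 = 0.01141 W
4. P_total = 0.6382 W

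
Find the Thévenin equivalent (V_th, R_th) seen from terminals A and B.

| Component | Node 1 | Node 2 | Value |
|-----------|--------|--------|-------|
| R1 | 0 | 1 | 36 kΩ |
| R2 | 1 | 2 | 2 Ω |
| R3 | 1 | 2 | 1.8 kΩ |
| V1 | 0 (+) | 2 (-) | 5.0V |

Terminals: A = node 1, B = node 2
Step 1 — V_th is the open-circuit voltage V_A - V_B (nothing connected across the terminals).
Nodal analysis, taking node 2 as the 0 V reference.
Source V1 fixes V_0 = 5 V.
KCL at each unknown node (sum of currents leaving = 0; resistances in Ω):
  Node 1: (V_1 - 5)/36000 + (V_1 - 0)/2 + (V_1 - 0)/1800 = 0
Collecting terms: 0.5006 × V_1 = 0.0001389  =>  V_1 = 0.0002775 V
V_th = V_1 - V_2 = 0.0002775 - 0 = 0.0002775 V
Step 2 — R_th: zero the source — replace V1 by a short circuit (node 2 merges into node 0) — and find the resistance seen between A (node 1) and B (node 0).
Reduce the network between node 1 (A) and node 0 (B) by series/parallel combination:
  Rp1 = R1 ‖ R2 ‖ R3 (parallel, all between nodes 0 and 1) = 1/(1/36000 + 1/2 + 1/1800) = 1.998 Ω
R_th = 1.998 Ω

Final answer: V_th = 0.0002775 V, R_th = 1.998 Ω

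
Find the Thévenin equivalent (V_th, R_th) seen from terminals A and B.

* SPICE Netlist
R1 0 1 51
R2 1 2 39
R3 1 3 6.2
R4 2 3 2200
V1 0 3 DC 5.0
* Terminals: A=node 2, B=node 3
Step 1 — V_th is the open-circuit voltage V_A - V_B (nothing connected across the terminals).
Nodal analysis, taking node 3 as the 0 V reference.
Source V1 fixes V_0 = 5 V.
KCL at each unknown node (sum of currents leaving = 0; resistances in Ω):
  Node 1: (V_1 - 5)/51 + (V_1 - V_2)/39 + (V_1 - 0)/6.2 = 0
  Node 2: (V_2 - V_1)/39 + (V_2 - 0)/2200 = 0
Collecting terms (coefficients in siemens):
  0.2065·V_1 - 0.02564·V_2 = 0.09804
  0.0261·V_2 - 0.02564·V_1 = 0
Determinant D = (0.2065)(0.0261) - (-0.02564)(-0.02564) = 0.004732
V_1 = [(0.09804)(0.0261) - (-0.02564)(0)]/D = 0.5406 V
V_2 = [(0.2065)(0) - (0.09804)(-0.02564)]/D = 0.5312 V
V_th = V_2 - V_3 = 0.5312 - 0 = 0.5312 V
Step 2 — R_th: zero the source — replace V1 by a short circuit (node 3 merges into node 0) — and find the resistance seen between A (node 2) and B (node 0).
Reduce the network between node 2 (A) and node 0 (B) by series/parallel combination:
  Rp1 = R1 ‖ R3 (parallel, both between nodes 0 and 1) = 1/(1/51 + 1/6.2) = 5.528 Ω
  Rs1 = R2 + Rp1 (series, joined only at node 1) = 39 + 5.528 = 44.53 Ω
  Rp2 = R4 ‖ Rs1 (parallel, both between nodes 0 and 2) = 1/(1/2200 + 1/44.53) = 43.64 Ω
R_th = 43.64 Ω

Final answer: V_th = 0.5312 V, R_th = 43.64 Ω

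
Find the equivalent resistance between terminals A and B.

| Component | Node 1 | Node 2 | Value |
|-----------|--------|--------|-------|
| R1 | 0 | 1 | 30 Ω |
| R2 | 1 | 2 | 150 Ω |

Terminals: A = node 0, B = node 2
Reduce the network between node 0 (A) and node 2 (B) by series/parallel combination:
  Rs1 = R1 + R2 (series, joined only at node 1) = 30 + 150 = 180 Ω
R_eq = 180 Ω

Final answer: 180 Ω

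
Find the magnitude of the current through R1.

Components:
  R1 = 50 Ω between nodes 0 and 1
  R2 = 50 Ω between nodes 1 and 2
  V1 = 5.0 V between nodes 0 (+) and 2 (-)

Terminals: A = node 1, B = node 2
Nodal analysis, taking node 2 as the 0 V reference.
Source V1 fixes V_0 = 5 V.
KCL at each unknown node (sum of currents leaving = 0; resistances in Ω):
  Node 1: (V_1 - 5)/50 + (V_1 - 0)/50 = 0
Collecting terms: 0.04 × V_1 = 0.1  =>  V_1 = 2.5 V
I_R1 = (V_0 - V_1)/R1 = (5 - 2.5)/50 = 0.05 A
|I_R1| = 0.05 A

Final answer: |I_R1| = 0.05 A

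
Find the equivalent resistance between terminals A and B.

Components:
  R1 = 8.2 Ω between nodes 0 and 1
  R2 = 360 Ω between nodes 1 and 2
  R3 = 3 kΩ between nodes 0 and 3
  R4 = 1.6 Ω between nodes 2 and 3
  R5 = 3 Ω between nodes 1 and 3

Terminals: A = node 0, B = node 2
The network is not a plain series/parallel combination. Inject a 1 A test current into terminal A (node 0) and return it from terminal B (node 2); then R_eq = V_A / (1 A).
Nodal analysis, taking node 2 as the 0 V reference.
Current source I_test pushes 1 A into node 0 and draws it out of node 2.
KCL at each unknown node (sum of currents leaving = 0; resistances in Ω):
  Node 0: (V_0 - V_1)/8.2 + (V_0 - V_3)/3000 - 1 = 0
  Node 1: (V_1 - V_0)/8.2 + (V_1 - 0)/360 + (V_1 - V_3)/3 = 0
  Node 3: (V_3 - V_0)/3000 + (V_3 - V_1)/3 + (V_3 - 0)/1.6 = 0
Collecting terms (coefficients in siemens):
  0.1223·V_0 - 0.122·V_1 - 0.0003333·V_3 = 1
  0.4581·V_1 - 0.122·V_0 - 0.3333·V_3 = 0
  0.9587·V_3 - 0.0003333·V_0 - 0.3333·V_1 = 0
Solving these 3 simultaneous equations (Gaussian elimination) gives:
  V_0 = 12.7 V, V_1 = 4.531 V, V_3 = 1.58 V
R_eq = V_0 / 1 A = 12.7 Ω

Final answer: 12.7 Ω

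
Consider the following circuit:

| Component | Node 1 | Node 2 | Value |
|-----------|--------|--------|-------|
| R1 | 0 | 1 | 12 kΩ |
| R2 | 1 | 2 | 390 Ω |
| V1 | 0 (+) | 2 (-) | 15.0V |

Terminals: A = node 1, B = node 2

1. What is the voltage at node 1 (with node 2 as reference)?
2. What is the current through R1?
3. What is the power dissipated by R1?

Nodal analysis, taking node 2 as the 0 V reference.
Source V1 fixes V_0 = 15 V.
KCL at each unknown node (sum of currents leaving = 0; resistances in Ω):
  Node 1: (V_1 - 15)/12000 + (V_1 - 0)/390 = 0
Collecting terms: 0.002647 × V_1 = 0.00125  =>  V_1 = 0.4722 V
Part 1:
  Read off the nodal solution: V_1 = 0.4722 V
Part 2:
  I_R1 = (V_0 - V_1)/R1 = (15 - 0.4722)/12000 = 0.001211 A
  Magnitude: I_R1 = 0.001211 A
Part 3:
  I_R1 = (V_0 - V_1)/R1 = (15 - 0.4722)/12000 = 0.001211 A
  P_R1 = I_R1² × R1 = (0.001211)² × 12000 = 0.01759 W

Final answers:
1. V_1 = 0.4722 V
2. I_R1 = 0.001211 A
3. P_R1 = 0.01759 W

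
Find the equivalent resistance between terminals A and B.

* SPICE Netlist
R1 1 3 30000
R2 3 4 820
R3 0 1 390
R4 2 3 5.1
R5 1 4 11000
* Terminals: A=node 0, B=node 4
Reduce the network between node 0 (A) and node 4 (B) by series/parallel combination:
  R4 touches the rest of the network only at node 3 (its other end, node 2, goes nowhere), so no current can flow through it — remove it.
  Rs1 = R1 + R2 (series, joined only at node 3) = 30000 + 820 = 30820 Ω
  Rp1 = R5 ‖ Rs1 (parallel, both between nodes 1 and 4) = 1/(1/11000 + 1/30820) = 8107 Ω
  Rs2 = R3 + Rp1 (series, joined only at node 1) = 390 + 8107 = 8497 Ω
R_eq = 8.497 kΩ

Final answer: 8.497 kΩ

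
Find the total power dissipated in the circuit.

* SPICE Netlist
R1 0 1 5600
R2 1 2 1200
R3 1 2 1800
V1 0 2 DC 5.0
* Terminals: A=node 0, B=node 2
Nodal analysis, taking node 2 as the 0 V reference.
Source V1 fixes V_0 = 5 V.
KCL at each unknown node (sum of currents leaving = 0; resistances in Ω):
  Node 1: (V_1 - 5)/5600 + (V_1 - 0)/1200 + (V_1 - 0)/1800 = 0
Collecting terms: 0.001567 × V_1 = 0.0008929  =>  V_1 = 0.5696 V
Power in each resistor, P = (ΔV)²/R:
  P_R1 = (5 - 0.5696)²/5600 = 0.003505 W
  P_R2 = (0.5696 - 0)²/1200 = 0.0002704 W
  P_R3 = (0.5696 - 0)²/1800 = 0.0001803 W
P_total = P_R1 + P_R2 + P_R3 = 0.003956 W

Final answer: 0.003956 W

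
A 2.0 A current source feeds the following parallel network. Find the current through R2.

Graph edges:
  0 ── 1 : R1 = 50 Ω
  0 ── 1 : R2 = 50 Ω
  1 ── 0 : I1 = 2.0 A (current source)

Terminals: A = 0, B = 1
All resistors sit directly between nodes 0 and 1, so they are in parallel and share one voltage V; the full source current 2 A splits among them.
1/R_par = 1/50 + 1/50 = 0.04 S  =>  R_par = 25 Ω
V = I × R_par = 2 × 25 = 50 V
I_R2 = V/R2 = 50/50 = 1 A

Final answer: 1 A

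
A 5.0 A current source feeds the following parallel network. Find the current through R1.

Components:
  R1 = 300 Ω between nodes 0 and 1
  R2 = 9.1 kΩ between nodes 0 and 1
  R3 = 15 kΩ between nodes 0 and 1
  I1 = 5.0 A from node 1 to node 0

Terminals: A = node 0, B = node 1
All resistors sit directly between nodes 0 and 1, so they are in parallel and share one voltage V; the full source current 5 A splits among them.
1/R_par = 1/300 + 1/9100 + 1/15000 = 0.00351 S  =>  R_par = 284.9 Ω
V = I × R_par = 5 × 284.9 = 1425 V
I_R1 = V/R1 = 1425/300 = 4.748 A

Final answer: 4.748 A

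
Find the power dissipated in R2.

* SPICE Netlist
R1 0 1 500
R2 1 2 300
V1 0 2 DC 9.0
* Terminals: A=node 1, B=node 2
Nodal analysis, taking node 2 as the 0 V reference.
Source V1 fixes V_0 = 9 V.
KCL at each unknown node (sum of currents leaving = 0; resistances in Ω):
  Node 1: (V_1 - 9)/500 + (V_1 - 0)/300 = 0
Collecting terms: 0.005333 × V_1 = 0.018  =>  V_1 = 3.375 V
I_R2 = (V_1 - V_2)/R2 = (3.375 - 0)/300 = 0.01125 A
P_R2 = I_R2² × R2 = (0.01125)² × 300 = 0.03797 W

Final answer: 0.03797 W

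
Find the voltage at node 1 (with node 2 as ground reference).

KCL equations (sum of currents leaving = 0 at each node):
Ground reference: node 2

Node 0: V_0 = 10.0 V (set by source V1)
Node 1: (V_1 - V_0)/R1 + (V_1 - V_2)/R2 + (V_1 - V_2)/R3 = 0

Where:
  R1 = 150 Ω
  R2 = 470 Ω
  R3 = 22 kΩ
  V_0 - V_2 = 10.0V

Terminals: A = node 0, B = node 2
Nodal analysis, taking node 2 as the 0 V reference.
Source V1 fixes V_0 = 10 V.
KCL at each unknown node (sum of currents leaving = 0; resistances in Ω):
  Node 1: (V_1 - 10)/150 + (V_1 - 0)/470 + (V_1 - 0)/22000 = 0
Collecting terms: 0.00884 × V_1 = 0.06667  =>  V_1 = 7.542 V
The requested potential is V_1 = 7.542 V.

Final answer: V_1 = 7.542 V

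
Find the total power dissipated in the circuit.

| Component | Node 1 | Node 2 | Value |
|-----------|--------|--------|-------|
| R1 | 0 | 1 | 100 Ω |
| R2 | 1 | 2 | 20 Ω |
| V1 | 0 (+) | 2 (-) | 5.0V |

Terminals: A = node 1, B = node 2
Nodal analysis, taking node 2 as the 0 V reference.
Source V1 fixes V_0 = 5 V.
KCL at each unknown node (sum of currents leaving = 0; resistances in Ω):
  Node 1: (V_1 - 5)/100 + (V_1 - 0)/20 = 0
Collecting terms: 0.06 × V_1 = 0.05  =>  V_1 = 0.8333 V
Power in each resistor, P = (ΔV)²/R:
  P_R1 = (5 - 0.8333)²/100 = 0.1736 W
  P_R2 = (0.8333 - 0)²/20 = 0.03472 W
P_total = P_R1 + P_R2 = 0.2083 W

Final answer: 0.2083 W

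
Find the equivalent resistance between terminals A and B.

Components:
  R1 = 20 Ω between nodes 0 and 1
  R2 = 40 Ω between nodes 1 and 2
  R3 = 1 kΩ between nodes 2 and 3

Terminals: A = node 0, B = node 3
Reduce the network between node 0 (A) and node 3 (B) by series/parallel combination:
  Rs1 = R1 + R2 (series, joined only at node 1) = 20 + 40 = 60 Ω
  Rs2 = R3 + Rs1 (series, joined only at node 2) = 1000 + 60 = 1060 Ω
R_eq = 1.06 kΩ

Final answer: 1.06 kΩ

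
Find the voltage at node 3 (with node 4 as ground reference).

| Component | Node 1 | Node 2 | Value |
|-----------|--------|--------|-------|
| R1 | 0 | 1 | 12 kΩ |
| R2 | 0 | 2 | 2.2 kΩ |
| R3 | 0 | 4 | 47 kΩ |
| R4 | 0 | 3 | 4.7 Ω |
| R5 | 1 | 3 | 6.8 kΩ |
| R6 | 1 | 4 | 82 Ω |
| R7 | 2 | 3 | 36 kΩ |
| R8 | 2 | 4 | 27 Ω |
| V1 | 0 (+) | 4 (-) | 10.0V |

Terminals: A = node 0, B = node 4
Nodal analysis, taking node 4 as the 0 V reference.
Source V1 fixes V_0 = 10 V.
KCL at each unknown node (sum of currents leaving = 0; resistances in Ω):
  Node 1: (V_1 - 10)/12000 + (V_1 - V_3)/6800 + (V_1 - 0)/82 = 0
  Node 2: (V_2 - 10)/2200 + (V_2 - V_3)/36000 + (V_2 - 0)/27 = 0
  Node 3: (V_3 - 10)/4.7 + (V_3 - V_1)/6800 + (V_3 - V_2)/36000 = 0
Collecting terms (coefficients in siemens):
  0.01243·V_1 - 0.0001471·V_3 = 0.0008333
  0.03752·V_2 - 0.00002778·V_3 = 0.004545
  0.2129·V_3 - 0.0001471·V_1 - 0.00002778·V_2 = 2.128
Solving these 3 simultaneous equations (Gaussian elimination) gives:
  V_1 = 0.1853 V, V_2 = 0.1285 V, V_3 = 9.992 V
The requested potential is V_3 = 9.992 V.

Final answer: V_3 = 9.992 V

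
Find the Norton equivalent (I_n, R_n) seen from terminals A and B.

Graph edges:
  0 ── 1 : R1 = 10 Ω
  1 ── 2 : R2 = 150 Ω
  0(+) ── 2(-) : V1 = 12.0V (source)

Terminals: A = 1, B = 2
Find the Thévenin equivalent first; then I_n = V_th/R_th and R_n = R_th.
Step 1 — V_th is the open-circuit voltage V_A - V_B (nothing connected across the terminals).
Nodal analysis, taking node 2 as the 0 V reference.
Source V1 fixes V_0 = 12 V.
KCL at each unknown node (sum of currents leaving = 0; resistances in Ω):
  Node 1: (V_1 - 12)/10 + (V_1 - 0)/150 = 0
Collecting terms: 0.1067 × V_1 = 1.2  =>  V_1 = 11.25 V
V_th = V_1 - V_2 = 11.25 - 0 = 11.25 V
Step 2 — R_th: zero the source — replace V1 by a short circuit (node 2 merges into node 0) — and find the resistance seen between A (node 1) and B (node 0).
Reduce the network between node 1 (A) and node 0 (B) by series/parallel combination:
  Rp1 = R1 ‖ R2 (parallel, both between nodes 0 and 1) = 1/(1/10 + 1/150) = 9.375 Ω
R_th = 9.375 Ω
I_n = V_th/R_th = 11.25/9.375 = 1.2 A, and R_n = R_th = 9.375 Ω

Final answer: I_n = 1.2 A, R_n = 9.375 Ω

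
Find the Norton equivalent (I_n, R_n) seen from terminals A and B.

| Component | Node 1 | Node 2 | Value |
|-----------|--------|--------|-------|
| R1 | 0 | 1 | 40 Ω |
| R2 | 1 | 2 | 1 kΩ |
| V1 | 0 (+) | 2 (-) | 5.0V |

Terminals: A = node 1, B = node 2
Find the Thévenin equivalent first; then I_n = V_th/R_th and R_n = R_th.
Step 1 — V_th is the open-circuit voltage V_A - V_B (nothing connected across the terminals).
Nodal analysis, taking node 2 as the 0 V reference.
Source V1 fixes V_0 = 5 V.
KCL at each unknown node (sum of currents leaving = 0; resistances in Ω):
  Node 1: (V_1 - 5)/40 + (V_1 - 0)/1000 = 0
Collecting terms: 0.026 × V_1 = 0.125  =>  V_1 = 4.808 V
V_th = V_1 - V_2 = 4.808 - 0 = 4.808 V
Step 2 — R_th: zero the source — replace V1 by a short circuit (node 2 merges into node 0) — and find the resistance seen between A (node 1) and B (node 0).
Reduce the network between node 1 (A) and node 0 (B) by series/parallel combination:
  Rp1 = R1 ‖ R2 (parallel, both between nodes 0 and 1) = 1/(1/40 + 1/1000) = 38.46 Ω
R_th = 38.46 Ω
I_n = V_th/R_th = 4.808/38.46 = 0.125 A, and R_n = R_th = 38.46 Ω

Final answer: I_n = 0.125 A, R_n = 38.46 Ω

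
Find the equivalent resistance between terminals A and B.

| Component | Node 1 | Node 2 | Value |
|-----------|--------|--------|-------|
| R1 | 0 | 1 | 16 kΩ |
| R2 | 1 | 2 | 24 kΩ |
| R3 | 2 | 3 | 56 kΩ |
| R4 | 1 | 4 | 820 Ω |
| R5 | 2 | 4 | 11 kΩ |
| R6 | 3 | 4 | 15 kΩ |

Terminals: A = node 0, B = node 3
The network is not a plain series/parallel combination. Inject a 1 A test current into terminal A (node 0) and return it from terminal B (node 3); then R_eq = V_A / (1 A).
Nodal analysis, taking node 3 as the 0 V reference.
Current source I_test pushes 1 A into node 0 and draws it out of node 3.
KCL at each unknown node (sum of currents leaving = 0; resistances in Ω):
  Node 0: (V_0 - V_1)/16000 - 1 = 0
  Node 1: (V_1 - V_0)/16000 + (V_1 - V_2)/24000 + (V_1 - V_4)/820 = 0
  Node 2: (V_2 - V_1)/24000 + (V_2 - 0)/56000 + (V_2 - V_4)/11000 = 0
  Node 4: (V_4 - V_1)/820 + (V_4 - V_2)/11000 + (V_4 - 0)/15000 = 0
Collecting terms (coefficients in siemens):
  0.0000625·V_0 - 0.0000625·V_1 = 1
  0.001324·V_1 - 0.0000625·V_0 - 0.00004167·V_2 - 0.00122·V_4 = 0
  0.0001504·V_2 - 0.00004167·V_1 - 0.00009091·V_4 = 0
  0.001377·V_4 - 0.00122·V_1 - 0.00009091·V_2 = 0
Solving these 4 simultaneous equations (Gaussian elimination) gives:
  V_0 = 28840 V, V_1 = 12840 V, V_2 = 10860 V, V_4 = 12090 V
R_eq = V_0 / 1 A = 28840 Ω = 28.84 kΩ

Final answer: 28.84 kΩ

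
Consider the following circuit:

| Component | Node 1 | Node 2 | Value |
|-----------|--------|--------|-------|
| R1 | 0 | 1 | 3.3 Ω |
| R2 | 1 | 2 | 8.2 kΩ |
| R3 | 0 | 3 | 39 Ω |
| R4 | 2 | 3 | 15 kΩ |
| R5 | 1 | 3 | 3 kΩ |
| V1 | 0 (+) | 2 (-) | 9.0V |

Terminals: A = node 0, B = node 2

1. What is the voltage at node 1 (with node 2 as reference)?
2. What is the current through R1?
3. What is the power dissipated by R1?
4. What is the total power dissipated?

Nodal analysis, taking node 2 as the 0 V reference.
Source V1 fixes V_0 = 9 V.
KCL at each unknown node (sum of currents leaving = 0; resistances in Ω):
  Node 1: (V_1 - 9)/3.3 + (V_1 - 0)/8200 + (V_1 - V_3)/3000 = 0
  Node 3: (V_3 - 9)/39 + (V_3 - 0)/15000 + (V_3 - V_1)/3000 = 0
Collecting terms (coefficients in siemens):
  0.3035·V_1 - 0.0003333·V_3 = 2.727
  0.02604·V_3 - 0.0003333·V_1 = 0.2308
Determinant D = (0.3035)(0.02604) - (-0.0003333)(-0.0003333) = 0.007903
V_1 = [(2.727)(0.02604) - (-0.0003333)(0.2308)]/D = 8.996 V
V_3 = [(0.3035)(0.2308) - (2.727)(-0.0003333)]/D = 8.977 V
Part 1:
  Read off the nodal solution: V_1 = 8.996 V
Part 2:
  I_R1 = (V_0 - V_1)/R1 = (9 - 8.996)/3.3 = 0.001104 A
  Magnitude: I_R1 = 0.001104 A
Part 3:
  I_R1 = (V_0 - V_1)/R1 = (9 - 8.996)/3.3 = 0.001104 A
  P_R1 = I_R1² × R1 = (0.001104)² × 3.3 = 0.000004019 W
Part 4:
  Power in each resistor, P = (ΔV)²/R:
    P_R1 = (9 - 8.996)²/3.3 = 0.000004019 W
    P_R2 = (8.996 - 0)²/8200 = 0.00987 W
    P_R3 = (9 - 8.977)²/39 = 0.00001367 W
    P_R4 = (0 - 8.977)²/15000 = 0.005372 W
    P_R5 = (8.996 - 8.977)²/3000 = 0.000000126 W
  P_total = P_R1 + P_R2 + P_R3 + P_R4 + P_R5 = 0.01526 W

Final answers:
1. V_1 = 8.996 V
2. I_R1 = 0.001104 A
3. P_R1 = 4.019e-06 W
4. P_total = 0.01526 W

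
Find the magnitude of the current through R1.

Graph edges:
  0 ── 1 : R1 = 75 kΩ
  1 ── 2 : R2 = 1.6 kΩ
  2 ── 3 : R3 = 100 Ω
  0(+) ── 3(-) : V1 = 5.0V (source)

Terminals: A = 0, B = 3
Nodal analysis, taking node 3 as the 0 V reference.
Source V1 fixes V_0 = 5 V.
KCL at each unknown node (sum of currents leaving = 0; resistances in Ω):
  Node 1: (V_1 - 5)/75000 + (V_1 - V_2)/1600 = 0
  Node 2: (V_2 - V_1)/1600 + (V_2 - 0)/100 = 0
Collecting terms (coefficients in siemens):
  0.0006383·V_1 - 0.000625·V_2 = 0.00006667
  0.01063·V_2 - 0.000625·V_1 = 0
Determinant D = (0.0006383)(0.01063) - (-0.000625)(-0.000625) = 0.000006392
V_1 = [(0.00006667)(0.01063) - (-0.000625)(0)]/D = 0.1108 V
V_2 = [(0.0006383)(0) - (0.00006667)(-0.000625)]/D = 0.006519 V
I_R1 = (V_0 - V_1)/R1 = (5 - 0.1108)/75000 = 0.00006519 A
|I_R1| = 0.00006519 A

Final answer: |I_R1| = 6.519e-05 A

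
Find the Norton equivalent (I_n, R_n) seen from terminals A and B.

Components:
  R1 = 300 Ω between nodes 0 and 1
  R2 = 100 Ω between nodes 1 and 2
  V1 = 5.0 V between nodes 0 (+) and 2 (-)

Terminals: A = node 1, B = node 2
Find the Thévenin equivalent first; then I_n = V_th/R_th and R_n = R_th.
Step 1 — V_th is the open-circuit voltage V_A - V_B (nothing connected across the terminals).
Nodal analysis, taking node 2 as the 0 V reference.
Source V1 fixes V_0 = 5 V.
KCL at each unknown node (sum of currents leaving = 0; resistances in Ω):
  Node 1: (V_1 - 5)/300 + (V_1 - 0)/100 = 0
Collecting terms: 0.01333 × V_1 = 0.01667  =>  V_1 = 1.25 V
V_th = V_1 - V_2 = 1.25 - 0 = 1.25 V
Step 2 — R_th: zero the source — replace V1 by a short circuit (node 2 merges into node 0) — and find the resistance seen between A (node 1) and B (node 0).
Reduce the network between node 1 (A) and node 0 (B) by series/parallel combination:
  Rp1 = R1 ‖ R2 (parallel, both between nodes 0 and 1) = 1/(1/300 + 1/100) = 75 Ω
R_th = 75 Ω
I_n = V_th/R_th = 1.25/75 = 0.01667 A, and R_n = R_th = 75 Ω

Final answer: I_n = 0.01667 A, R_n = 75 Ω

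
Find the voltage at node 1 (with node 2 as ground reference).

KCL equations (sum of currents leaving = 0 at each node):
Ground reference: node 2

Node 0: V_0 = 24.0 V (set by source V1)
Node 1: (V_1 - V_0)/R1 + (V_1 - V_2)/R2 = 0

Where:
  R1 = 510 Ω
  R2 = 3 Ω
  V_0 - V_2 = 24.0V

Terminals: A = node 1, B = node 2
Nodal analysis, taking node 2 as the 0 V reference.
Source V1 fixes V_0 = 24 V.
KCL at each unknown node (sum of currents leaving = 0; resistances in Ω):
  Node 1: (V_1 - 24)/510 + (V_1 - 0)/3 = 0
Collecting terms: 0.3353 × V_1 = 0.04706  =>  V_1 = 0.1404 V
The requested potential is V_1 = 0.1404 V.

Final answer: V_1 = 0.1404 V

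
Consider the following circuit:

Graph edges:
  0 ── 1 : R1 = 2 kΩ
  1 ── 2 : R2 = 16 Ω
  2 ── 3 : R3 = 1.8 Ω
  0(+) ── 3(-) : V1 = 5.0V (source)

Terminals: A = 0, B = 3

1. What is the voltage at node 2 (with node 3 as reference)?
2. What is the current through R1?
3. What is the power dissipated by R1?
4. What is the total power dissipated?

Nodal analysis, taking node 3 as the 0 V reference.
Source V1 fixes V_0 = 5 V.
KCL at each unknown node (sum of currents leaving = 0; resistances in Ω):
  Node 1: (V_1 - 5)/2000 + (V_1 - V_2)/16 = 0
  Node 2: (V_2 - V_1)/16 + (V_2 - 0)/1.8 = 0
Collecting terms (coefficients in siemens):
  0.063·V_1 - 0.0625·V_2 = 0.0025
  0.6181·V_2 - 0.0625·V_1 = 0
Determinant D = (0.063)(0.6181) - (-0.0625)(-0.0625) = 0.03503
V_1 = [(0.0025)(0.6181) - (-0.0625)(0)]/D = 0.04411 V
V_2 = [(0.063)(0) - (0.0025)(-0.0625)]/D = 0.00446 V
Part 1:
  Read off the nodal solution: V_2 = 0.00446 V
Part 2:
  I_R1 = (V_0 - V_1)/R1 = (5 - 0.04411)/2000 = 0.002478 A
  Magnitude: I_R1 = 0.002478 A
Part 3:
  I_R1 = (V_0 - V_1)/R1 = (5 - 0.04411)/2000 = 0.002478 A
  P_R1 = I_R1² × R1 = (0.002478)² × 2000 = 0.01228 W
Part 4:
  Power in each resistor, P = (ΔV)²/R:
    P_R1 = (5 - 0.04411)²/2000 = 0.01228 W
    P_R2 = (0.04411 - 0.00446)²/16 = 0.00009824 W
    P_R3 = (0.00446 - 0)²/1.8 = 0.00001105 W
  P_total = P_R1 + P_R2 + P_R3 = 0.01239 W

Final answers:
1. V_2 = 0.00446 V
2. I_R1 = 0.002478 A
3. P_R1 = 0.01228 W
4. P_total = 0.01239 W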